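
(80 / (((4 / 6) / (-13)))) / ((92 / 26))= -10140 / 23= -440.87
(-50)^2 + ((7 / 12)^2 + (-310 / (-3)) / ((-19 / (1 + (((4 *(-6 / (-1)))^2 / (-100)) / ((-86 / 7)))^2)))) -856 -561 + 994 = 1309427651759 / 632358000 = 2070.71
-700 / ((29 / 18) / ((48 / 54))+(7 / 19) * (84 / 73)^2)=-1134011200 / 3726551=-304.31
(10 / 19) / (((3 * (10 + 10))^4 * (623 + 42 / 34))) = 17 / 261309888000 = 0.00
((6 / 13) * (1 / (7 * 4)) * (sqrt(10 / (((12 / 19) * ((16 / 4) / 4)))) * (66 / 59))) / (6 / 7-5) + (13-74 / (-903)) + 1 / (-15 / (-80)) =5543 / 301-33 * sqrt(570) / 44486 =18.40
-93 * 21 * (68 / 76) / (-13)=33201 / 247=134.42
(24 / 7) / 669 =8 / 1561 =0.01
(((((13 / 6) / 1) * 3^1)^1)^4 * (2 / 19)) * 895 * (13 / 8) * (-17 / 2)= -5649222995 / 2432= -2322871.30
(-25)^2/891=625/891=0.70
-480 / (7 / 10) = -4800 / 7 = -685.71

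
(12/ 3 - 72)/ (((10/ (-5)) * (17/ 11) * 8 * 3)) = 11/ 12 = 0.92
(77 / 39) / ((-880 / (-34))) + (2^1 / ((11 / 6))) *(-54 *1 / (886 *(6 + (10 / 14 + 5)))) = 22006327 / 311677080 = 0.07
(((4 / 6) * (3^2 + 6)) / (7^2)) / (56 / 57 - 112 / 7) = -285 / 20972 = -0.01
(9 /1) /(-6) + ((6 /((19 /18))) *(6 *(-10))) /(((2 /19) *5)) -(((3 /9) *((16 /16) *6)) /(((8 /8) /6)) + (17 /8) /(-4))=-21151 /32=-660.97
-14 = -14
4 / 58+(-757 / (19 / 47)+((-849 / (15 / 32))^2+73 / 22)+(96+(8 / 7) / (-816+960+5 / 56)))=8017371530043573 / 2445310450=3278672.26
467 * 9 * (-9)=-37827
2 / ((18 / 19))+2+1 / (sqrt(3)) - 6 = -17 / 9+sqrt(3) / 3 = -1.31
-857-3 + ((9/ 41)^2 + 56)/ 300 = -433603783/ 504300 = -859.81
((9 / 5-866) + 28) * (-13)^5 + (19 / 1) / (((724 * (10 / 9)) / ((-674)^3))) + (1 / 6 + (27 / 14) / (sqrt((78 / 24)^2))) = 29968348071247 / 98826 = 303243560.11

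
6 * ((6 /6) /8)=3 /4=0.75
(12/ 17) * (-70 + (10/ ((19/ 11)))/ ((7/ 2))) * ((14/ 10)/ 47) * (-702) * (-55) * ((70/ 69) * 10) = -196540344000/ 349163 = -562889.95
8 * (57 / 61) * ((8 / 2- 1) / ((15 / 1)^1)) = 456 / 305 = 1.50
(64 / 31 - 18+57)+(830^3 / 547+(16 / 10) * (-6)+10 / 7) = 620408416883 / 593495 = 1045347.34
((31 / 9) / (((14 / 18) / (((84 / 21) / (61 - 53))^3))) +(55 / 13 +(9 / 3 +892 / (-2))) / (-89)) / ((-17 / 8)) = -355291 / 137683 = -2.58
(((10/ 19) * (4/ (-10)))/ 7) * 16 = -64/ 133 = -0.48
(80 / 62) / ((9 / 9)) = 1.29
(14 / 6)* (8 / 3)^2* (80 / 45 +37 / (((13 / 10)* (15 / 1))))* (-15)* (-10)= 9632000 / 1053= 9147.20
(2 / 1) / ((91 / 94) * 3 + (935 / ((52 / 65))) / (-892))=335392 / 267307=1.25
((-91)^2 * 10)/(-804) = -41405/402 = -103.00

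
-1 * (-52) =52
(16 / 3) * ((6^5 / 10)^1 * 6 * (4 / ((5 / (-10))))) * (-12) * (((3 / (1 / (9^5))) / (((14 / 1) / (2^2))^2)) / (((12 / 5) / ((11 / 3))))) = 52775865615.67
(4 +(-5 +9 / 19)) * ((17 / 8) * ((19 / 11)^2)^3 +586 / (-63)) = -210405302915 / 8482234068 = -24.81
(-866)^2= 749956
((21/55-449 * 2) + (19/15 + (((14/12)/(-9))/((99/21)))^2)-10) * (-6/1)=14390692939/2646270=5438.10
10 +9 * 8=82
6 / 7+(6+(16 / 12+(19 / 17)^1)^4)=2033714023 / 47356407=42.94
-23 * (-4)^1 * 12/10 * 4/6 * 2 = 736/5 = 147.20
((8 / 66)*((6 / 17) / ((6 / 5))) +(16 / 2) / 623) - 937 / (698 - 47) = -1.39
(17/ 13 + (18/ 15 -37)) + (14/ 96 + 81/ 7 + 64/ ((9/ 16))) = 5962499/ 65520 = 91.00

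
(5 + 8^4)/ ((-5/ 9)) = -36909/ 5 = -7381.80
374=374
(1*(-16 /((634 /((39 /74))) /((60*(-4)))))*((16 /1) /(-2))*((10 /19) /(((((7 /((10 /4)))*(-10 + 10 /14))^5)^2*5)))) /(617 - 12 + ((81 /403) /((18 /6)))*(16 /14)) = -9765 /310295035461664156891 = -0.00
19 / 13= 1.46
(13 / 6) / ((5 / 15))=6.50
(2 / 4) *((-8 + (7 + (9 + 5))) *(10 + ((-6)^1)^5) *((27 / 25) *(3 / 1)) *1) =-4088799 / 25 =-163551.96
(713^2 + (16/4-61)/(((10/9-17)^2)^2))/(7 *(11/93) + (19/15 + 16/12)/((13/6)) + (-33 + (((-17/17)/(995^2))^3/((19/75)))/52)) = -58320095360744521461940623576660000/3553113004691188343247798810283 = -16413.80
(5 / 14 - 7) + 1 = -79 / 14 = -5.64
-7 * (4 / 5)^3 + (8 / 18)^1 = -3532 / 1125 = -3.14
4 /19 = 0.21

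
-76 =-76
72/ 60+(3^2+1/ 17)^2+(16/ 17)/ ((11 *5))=1323726/ 15895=83.28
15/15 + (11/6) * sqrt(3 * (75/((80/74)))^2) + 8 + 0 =9 + 2035 * sqrt(3)/16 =229.30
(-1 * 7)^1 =-7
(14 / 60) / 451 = 7 / 13530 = 0.00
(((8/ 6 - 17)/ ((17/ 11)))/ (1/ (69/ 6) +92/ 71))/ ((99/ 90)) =-383755/ 57579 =-6.66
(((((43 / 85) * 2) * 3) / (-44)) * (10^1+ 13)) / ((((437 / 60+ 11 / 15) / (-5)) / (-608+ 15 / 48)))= -432722115 / 719576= -601.36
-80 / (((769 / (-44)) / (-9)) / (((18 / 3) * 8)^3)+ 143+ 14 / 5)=-17517772800 / 31926144773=-0.55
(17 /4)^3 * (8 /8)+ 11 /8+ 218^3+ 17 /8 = 663059985 /64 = 10360312.27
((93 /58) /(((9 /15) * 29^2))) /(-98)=-155 /4780244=-0.00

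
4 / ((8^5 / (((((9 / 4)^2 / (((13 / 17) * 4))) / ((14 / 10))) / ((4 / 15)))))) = 103275 / 190840832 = 0.00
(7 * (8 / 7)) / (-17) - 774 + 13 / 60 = -789739 / 1020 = -774.25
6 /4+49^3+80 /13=3059073 /26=117656.65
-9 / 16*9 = -81 / 16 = -5.06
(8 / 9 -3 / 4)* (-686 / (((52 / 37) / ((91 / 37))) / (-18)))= 12005 / 4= 3001.25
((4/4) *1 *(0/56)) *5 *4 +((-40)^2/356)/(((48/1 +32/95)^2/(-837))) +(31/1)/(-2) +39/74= -71967955249/4339857872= -16.58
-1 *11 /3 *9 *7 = -231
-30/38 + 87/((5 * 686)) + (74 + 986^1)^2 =73224962203/65170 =1123599.24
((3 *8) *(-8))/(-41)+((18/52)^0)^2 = 233/41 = 5.68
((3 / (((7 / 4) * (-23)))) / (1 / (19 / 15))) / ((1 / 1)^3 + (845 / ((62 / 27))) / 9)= -4712 / 2090585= -0.00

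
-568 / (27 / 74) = -42032 / 27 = -1556.74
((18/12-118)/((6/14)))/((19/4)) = -3262/57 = -57.23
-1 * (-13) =13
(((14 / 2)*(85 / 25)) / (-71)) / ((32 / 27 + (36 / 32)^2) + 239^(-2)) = -11745905472 / 85877752865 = -0.14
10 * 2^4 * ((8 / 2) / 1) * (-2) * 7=-8960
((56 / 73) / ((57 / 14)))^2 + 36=623915812 / 17313921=36.04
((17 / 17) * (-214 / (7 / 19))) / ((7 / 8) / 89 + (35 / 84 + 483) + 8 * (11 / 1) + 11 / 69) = -66584816 / 65522037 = -1.02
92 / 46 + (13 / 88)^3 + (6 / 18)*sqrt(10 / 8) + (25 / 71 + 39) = 41.73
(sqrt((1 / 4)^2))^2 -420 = -6719 / 16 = -419.94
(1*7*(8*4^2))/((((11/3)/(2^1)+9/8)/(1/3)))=7168/71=100.96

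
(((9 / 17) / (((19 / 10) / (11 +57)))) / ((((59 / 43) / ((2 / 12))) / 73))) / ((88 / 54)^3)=926774055 / 23872816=38.82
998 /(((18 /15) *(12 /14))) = 970.28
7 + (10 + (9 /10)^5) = 1759049 /100000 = 17.59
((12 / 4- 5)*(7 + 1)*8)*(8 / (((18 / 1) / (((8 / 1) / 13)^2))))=-32768 / 1521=-21.54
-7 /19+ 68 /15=1187 /285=4.16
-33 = -33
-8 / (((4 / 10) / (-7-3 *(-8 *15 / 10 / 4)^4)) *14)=2500 / 7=357.14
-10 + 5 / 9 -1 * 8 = -157 / 9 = -17.44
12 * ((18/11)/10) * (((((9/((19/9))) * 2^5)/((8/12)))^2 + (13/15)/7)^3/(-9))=-15995185398333570233543819188/998460613198125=-16019846138046.55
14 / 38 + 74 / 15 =1511 / 285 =5.30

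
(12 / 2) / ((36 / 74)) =12.33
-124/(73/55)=-6820/73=-93.42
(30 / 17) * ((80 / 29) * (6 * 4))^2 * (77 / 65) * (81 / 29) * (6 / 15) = 55180984320 / 5389969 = 10237.72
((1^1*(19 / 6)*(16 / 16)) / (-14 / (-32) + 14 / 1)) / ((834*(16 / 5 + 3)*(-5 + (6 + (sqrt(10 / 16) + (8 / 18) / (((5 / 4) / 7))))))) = 0.00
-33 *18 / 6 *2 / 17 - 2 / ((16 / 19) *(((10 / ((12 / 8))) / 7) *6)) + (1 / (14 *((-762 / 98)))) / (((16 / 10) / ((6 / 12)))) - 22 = -70605631 / 2072640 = -34.07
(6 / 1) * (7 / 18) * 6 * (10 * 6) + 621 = 1461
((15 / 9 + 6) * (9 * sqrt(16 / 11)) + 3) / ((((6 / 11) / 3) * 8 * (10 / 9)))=297 / 160 + 621 * sqrt(11) / 40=53.35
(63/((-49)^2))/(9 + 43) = 9/17836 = 0.00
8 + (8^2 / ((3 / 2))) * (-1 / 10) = 56 / 15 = 3.73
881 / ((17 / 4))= 3524 / 17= 207.29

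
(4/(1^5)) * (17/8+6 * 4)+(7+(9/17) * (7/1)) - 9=3611/34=106.21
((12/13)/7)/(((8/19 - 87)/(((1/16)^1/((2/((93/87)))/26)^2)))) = -0.02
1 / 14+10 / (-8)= -33 / 28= -1.18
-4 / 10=-2 / 5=-0.40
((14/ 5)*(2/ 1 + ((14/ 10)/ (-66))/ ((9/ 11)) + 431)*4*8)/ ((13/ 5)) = 26186272/ 1755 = 14920.95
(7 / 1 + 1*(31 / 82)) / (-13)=-605 / 1066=-0.57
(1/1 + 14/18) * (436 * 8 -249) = 51824/9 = 5758.22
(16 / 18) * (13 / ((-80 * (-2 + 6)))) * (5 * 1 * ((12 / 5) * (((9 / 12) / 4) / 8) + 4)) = -8437 / 11520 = -0.73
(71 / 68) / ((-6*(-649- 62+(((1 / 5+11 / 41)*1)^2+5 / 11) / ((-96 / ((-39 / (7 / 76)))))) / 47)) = 10798281725 / 934779033303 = 0.01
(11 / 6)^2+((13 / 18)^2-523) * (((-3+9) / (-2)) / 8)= 172187 / 864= 199.29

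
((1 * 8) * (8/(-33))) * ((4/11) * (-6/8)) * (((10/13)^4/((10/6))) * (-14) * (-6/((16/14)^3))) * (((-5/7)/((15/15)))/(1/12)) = -185220000/3455881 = -53.60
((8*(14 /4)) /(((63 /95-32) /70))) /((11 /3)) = -558600 /32747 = -17.06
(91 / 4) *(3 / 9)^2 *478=21749 / 18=1208.28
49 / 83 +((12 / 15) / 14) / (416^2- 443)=296031461 / 501440765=0.59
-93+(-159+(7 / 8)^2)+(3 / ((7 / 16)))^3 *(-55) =-394798937 / 21952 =-17984.65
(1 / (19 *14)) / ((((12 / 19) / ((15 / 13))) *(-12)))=-5 / 8736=-0.00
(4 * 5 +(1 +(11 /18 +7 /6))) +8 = 277 /9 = 30.78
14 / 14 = 1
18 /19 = 0.95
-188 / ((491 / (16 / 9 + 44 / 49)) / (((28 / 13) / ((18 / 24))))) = -3549440 / 1206387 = -2.94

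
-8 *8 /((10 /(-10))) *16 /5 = 1024 /5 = 204.80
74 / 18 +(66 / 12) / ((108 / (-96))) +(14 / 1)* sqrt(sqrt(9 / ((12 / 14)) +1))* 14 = -7 / 9 +98* 2^(3 / 4)* 23^(1 / 4) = 360.16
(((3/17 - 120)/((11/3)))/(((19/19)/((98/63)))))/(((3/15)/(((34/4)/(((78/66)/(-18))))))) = 427770/13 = 32905.38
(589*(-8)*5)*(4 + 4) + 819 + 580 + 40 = -187041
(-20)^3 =-8000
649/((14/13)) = 8437/14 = 602.64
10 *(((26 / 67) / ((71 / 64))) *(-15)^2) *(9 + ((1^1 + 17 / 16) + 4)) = 11854.95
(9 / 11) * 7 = 63 / 11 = 5.73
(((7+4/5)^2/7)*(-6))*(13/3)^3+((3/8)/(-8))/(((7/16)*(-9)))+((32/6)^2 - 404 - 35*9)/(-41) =-155957623/36900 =-4226.49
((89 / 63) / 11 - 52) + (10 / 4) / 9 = -71509 / 1386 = -51.59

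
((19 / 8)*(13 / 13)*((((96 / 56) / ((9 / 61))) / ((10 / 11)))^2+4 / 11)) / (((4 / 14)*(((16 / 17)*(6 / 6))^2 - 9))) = -6813886229 / 40627125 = -167.72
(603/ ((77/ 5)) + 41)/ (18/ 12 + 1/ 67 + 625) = 827048/ 6464381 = 0.13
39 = 39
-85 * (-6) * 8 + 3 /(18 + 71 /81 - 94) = 24826557 /6085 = 4079.96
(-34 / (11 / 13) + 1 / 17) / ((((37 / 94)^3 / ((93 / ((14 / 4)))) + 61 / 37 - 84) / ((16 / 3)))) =228734620785408 / 88023465303587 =2.60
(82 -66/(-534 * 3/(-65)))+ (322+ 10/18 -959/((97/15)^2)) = 2855958961/7536609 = 378.94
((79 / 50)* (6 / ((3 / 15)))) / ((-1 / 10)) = -474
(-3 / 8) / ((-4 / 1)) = 3 / 32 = 0.09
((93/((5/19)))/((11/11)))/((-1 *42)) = -589/70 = -8.41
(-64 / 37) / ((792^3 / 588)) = -49 / 23934042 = -0.00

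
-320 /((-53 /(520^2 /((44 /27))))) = 584064000 /583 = 1001825.04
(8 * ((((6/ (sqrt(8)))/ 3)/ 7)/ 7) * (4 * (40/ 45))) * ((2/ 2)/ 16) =8 * sqrt(2)/ 441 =0.03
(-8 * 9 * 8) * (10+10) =-11520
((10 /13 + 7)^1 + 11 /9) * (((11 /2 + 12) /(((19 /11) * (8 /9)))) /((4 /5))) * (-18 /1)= -4556475 /1976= -2305.91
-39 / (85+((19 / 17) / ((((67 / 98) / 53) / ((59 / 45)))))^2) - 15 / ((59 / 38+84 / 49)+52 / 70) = -681330269366354625 / 181985984406652733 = -3.74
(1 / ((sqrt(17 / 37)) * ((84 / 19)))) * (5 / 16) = 0.10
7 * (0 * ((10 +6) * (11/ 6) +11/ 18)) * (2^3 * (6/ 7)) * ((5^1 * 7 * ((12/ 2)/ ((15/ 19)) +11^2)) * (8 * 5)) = 0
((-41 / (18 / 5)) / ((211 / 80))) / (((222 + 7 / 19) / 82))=-511024 / 320931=-1.59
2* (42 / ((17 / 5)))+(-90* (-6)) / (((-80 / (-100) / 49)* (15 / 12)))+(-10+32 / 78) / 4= 35115541 / 1326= 26482.31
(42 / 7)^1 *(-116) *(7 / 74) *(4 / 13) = -9744 / 481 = -20.26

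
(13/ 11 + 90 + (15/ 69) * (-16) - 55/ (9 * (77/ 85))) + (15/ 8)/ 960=80.96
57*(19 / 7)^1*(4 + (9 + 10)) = 24909 / 7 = 3558.43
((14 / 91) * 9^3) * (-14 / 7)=-2916 / 13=-224.31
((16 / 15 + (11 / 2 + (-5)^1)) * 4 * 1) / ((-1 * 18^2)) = -47 / 2430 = -0.02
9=9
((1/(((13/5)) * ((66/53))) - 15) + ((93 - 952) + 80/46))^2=296084324824201/389430756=760300.31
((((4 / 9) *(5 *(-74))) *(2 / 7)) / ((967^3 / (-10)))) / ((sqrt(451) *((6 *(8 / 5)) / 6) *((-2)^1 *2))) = -4625 *sqrt(451) / 25691917193019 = -0.00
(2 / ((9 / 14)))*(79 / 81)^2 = 174748 / 59049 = 2.96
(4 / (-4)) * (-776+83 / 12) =9229 / 12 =769.08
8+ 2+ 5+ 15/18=95/6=15.83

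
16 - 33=-17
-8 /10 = -4 /5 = -0.80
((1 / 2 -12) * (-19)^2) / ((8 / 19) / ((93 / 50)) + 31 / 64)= -469484832 / 80377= -5841.03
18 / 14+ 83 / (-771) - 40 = -209522 / 5397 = -38.82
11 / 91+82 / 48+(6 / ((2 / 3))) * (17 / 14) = 27863 / 2184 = 12.76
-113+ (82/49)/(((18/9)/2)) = -5455/49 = -111.33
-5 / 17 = -0.29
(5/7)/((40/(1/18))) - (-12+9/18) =11593/1008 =11.50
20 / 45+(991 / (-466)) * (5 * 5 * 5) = -1113011 / 4194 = -265.38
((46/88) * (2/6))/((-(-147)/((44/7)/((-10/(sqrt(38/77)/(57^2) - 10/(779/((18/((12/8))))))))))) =92/801591 - 23 * sqrt(2926)/7722840510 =0.00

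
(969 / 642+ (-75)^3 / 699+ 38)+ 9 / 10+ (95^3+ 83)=106816229842 / 124655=856894.87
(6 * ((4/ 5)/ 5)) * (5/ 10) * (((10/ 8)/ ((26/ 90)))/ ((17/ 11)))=297/ 221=1.34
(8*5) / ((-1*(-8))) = 5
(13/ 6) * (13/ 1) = 169/ 6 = 28.17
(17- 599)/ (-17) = 582/ 17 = 34.24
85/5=17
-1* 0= 0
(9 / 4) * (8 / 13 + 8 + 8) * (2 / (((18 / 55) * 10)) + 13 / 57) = 7749 / 247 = 31.37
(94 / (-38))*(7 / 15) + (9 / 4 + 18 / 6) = 4669 / 1140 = 4.10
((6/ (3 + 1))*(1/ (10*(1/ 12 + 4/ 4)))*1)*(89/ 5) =801/ 325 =2.46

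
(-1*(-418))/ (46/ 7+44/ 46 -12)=-33649/ 360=-93.47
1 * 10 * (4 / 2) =20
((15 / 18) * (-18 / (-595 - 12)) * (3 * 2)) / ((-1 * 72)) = -0.00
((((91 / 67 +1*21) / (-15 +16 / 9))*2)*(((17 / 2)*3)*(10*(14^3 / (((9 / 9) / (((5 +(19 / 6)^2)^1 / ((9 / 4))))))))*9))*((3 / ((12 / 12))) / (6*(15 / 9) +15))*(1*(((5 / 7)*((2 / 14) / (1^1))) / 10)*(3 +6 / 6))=-696717.56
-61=-61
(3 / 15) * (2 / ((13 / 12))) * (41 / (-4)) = -246 / 65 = -3.78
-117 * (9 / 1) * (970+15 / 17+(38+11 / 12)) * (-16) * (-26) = -7519787496 / 17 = -442340440.94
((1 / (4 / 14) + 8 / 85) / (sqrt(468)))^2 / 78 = 2209 / 6242400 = 0.00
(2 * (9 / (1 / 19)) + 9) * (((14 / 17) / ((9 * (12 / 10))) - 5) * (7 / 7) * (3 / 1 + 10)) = -381940 / 17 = -22467.06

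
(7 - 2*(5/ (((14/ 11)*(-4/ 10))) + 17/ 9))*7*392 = 62741.78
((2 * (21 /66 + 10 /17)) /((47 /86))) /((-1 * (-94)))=14577 /413083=0.04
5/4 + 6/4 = 11/4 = 2.75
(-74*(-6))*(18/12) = 666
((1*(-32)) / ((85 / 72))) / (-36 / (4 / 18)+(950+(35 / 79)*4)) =-22752 / 662915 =-0.03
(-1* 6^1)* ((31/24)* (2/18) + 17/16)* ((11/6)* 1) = -13.27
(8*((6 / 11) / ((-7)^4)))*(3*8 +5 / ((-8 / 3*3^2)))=1142 / 26411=0.04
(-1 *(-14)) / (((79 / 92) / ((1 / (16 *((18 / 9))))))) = 161 / 316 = 0.51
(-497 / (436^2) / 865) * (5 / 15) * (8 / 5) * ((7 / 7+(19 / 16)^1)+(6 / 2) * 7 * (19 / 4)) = -810607 / 4932991200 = -0.00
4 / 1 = 4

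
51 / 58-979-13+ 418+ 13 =-32487 / 58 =-560.12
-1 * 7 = -7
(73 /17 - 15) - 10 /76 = -7001 /646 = -10.84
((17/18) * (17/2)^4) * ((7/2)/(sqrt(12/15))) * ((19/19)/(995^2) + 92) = 301755632852233 * sqrt(5)/380169600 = 1774855.51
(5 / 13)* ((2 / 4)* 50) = 125 / 13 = 9.62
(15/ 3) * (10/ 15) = 10/ 3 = 3.33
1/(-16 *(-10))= 0.01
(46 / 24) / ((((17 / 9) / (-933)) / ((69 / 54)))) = -164519 / 136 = -1209.70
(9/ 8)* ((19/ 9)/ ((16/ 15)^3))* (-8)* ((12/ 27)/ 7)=-7125/ 7168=-0.99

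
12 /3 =4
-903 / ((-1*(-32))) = -903 / 32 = -28.22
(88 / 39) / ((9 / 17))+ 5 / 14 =4.62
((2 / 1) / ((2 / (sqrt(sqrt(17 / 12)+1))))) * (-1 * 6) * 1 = -sqrt(36+6 * sqrt(51)) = -8.88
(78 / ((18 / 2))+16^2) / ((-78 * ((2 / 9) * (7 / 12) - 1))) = 2382 / 611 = 3.90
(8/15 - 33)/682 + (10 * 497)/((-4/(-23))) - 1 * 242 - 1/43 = 6232235962/219945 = 28335.43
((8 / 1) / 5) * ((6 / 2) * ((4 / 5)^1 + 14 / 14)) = 216 / 25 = 8.64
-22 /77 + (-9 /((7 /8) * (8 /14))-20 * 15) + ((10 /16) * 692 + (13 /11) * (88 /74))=59891 /518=115.62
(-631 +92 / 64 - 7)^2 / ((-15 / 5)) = -34578075 / 256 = -135070.61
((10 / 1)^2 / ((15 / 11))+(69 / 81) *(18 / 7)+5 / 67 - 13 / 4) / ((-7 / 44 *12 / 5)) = -22394735 / 118188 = -189.48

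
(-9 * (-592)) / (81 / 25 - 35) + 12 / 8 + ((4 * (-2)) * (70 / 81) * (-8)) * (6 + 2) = 17764231 / 64314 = 276.21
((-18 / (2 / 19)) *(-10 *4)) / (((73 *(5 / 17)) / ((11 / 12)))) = 21318 / 73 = 292.03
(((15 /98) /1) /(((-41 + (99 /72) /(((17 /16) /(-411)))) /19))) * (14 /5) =-969 /68173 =-0.01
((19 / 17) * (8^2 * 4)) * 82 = 398848 / 17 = 23461.65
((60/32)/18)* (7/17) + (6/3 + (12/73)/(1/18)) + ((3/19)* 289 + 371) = 477201281/1131792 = 421.63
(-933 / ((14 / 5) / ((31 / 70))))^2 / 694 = 836539929 / 26660704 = 31.38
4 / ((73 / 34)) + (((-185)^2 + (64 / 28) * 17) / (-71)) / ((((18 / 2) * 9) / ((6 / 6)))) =-4011293 / 979587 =-4.09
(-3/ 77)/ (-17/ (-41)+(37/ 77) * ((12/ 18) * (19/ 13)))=-4797/ 108697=-0.04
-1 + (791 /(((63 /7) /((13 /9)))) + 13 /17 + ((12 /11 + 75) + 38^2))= 24944174 /15147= 1646.81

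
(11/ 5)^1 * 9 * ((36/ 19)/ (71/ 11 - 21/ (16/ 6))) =-313632/ 11875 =-26.41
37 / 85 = 0.44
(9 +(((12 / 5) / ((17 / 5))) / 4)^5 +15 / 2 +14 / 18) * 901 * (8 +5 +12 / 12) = 217944.05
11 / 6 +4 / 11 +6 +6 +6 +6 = 1729 / 66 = 26.20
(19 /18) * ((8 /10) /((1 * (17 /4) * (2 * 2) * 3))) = 38 /2295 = 0.02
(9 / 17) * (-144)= -1296 / 17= -76.24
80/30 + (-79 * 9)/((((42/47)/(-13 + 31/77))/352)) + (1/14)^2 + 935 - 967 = 2074510115/588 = 3528078.43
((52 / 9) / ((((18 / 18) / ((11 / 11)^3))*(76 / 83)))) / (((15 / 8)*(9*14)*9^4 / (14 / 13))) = 664 / 151460685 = 0.00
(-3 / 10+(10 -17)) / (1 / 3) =-219 / 10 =-21.90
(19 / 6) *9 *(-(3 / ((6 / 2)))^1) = -57 / 2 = -28.50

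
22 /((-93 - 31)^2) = 11 /7688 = 0.00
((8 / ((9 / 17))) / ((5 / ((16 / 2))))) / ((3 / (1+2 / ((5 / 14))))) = 11968 / 225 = 53.19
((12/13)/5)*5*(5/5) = 12/13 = 0.92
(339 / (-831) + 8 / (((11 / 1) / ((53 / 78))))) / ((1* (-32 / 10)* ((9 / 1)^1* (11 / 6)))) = -51235 / 31371912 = -0.00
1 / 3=0.33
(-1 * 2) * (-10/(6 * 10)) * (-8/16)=-1/6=-0.17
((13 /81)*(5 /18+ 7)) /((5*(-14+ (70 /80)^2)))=-54496 /3087315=-0.02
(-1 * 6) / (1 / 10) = -60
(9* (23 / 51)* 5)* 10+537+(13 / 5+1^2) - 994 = -21289 / 85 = -250.46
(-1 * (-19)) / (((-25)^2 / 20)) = 76 / 125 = 0.61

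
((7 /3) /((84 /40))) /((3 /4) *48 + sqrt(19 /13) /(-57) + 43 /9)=15 *sqrt(247) /16634087 + 453245 /16634087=0.03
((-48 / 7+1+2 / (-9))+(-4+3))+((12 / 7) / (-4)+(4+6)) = 157 / 63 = 2.49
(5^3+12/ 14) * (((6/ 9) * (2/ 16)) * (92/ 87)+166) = 38190469/ 1827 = 20903.38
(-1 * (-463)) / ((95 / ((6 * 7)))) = 19446 / 95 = 204.69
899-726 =173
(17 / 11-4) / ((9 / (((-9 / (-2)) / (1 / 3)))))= -3.68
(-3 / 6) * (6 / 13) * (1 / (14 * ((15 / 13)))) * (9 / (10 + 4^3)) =-9 / 5180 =-0.00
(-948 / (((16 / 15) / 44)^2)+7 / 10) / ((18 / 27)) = -2419620.82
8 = 8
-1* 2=-2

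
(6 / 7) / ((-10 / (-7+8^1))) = -3 / 35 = -0.09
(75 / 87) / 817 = 25 / 23693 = 0.00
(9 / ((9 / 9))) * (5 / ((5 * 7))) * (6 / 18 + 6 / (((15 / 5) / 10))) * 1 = 183 / 7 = 26.14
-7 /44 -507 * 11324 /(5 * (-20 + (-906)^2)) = -8792011 /5643110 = -1.56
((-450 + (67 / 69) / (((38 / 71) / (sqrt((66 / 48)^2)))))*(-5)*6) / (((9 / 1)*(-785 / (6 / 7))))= -59789 / 36708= -1.63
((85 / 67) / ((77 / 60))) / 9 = 1700 / 15477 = 0.11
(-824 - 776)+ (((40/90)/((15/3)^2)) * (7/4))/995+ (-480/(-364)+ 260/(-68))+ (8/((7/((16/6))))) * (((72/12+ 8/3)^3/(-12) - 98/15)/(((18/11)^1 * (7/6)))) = -1699.53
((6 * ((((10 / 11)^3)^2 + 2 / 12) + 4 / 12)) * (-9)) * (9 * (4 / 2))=-1832978646 / 1771561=-1034.67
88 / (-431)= -88 / 431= -0.20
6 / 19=0.32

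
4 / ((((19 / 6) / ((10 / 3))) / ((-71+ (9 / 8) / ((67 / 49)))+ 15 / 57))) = -7120050 / 24187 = -294.38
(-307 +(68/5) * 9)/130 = -1.42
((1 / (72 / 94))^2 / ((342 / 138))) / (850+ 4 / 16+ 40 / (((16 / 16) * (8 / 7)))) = 50807 / 65395188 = 0.00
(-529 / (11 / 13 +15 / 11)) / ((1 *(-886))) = 75647 / 279976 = 0.27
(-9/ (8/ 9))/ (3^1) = -27/ 8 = -3.38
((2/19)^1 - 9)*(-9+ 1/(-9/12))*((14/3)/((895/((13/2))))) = 476749/153045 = 3.12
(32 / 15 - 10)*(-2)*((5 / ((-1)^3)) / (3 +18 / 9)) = -15.73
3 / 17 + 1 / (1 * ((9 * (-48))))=1279 / 7344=0.17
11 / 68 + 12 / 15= 327 / 340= 0.96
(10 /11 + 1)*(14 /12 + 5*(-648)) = -136031 /22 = -6183.23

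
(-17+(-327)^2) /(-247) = -432.84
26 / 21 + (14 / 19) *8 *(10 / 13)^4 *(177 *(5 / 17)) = 108.68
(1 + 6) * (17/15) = 119/15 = 7.93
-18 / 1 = -18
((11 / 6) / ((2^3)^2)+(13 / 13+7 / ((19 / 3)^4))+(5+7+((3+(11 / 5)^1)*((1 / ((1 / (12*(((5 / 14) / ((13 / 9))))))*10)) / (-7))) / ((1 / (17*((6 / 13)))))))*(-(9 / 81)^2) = -1801662307723 / 12910411463040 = -0.14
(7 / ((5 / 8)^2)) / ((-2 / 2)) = -448 / 25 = -17.92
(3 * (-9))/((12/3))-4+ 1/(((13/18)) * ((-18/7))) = -587/52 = -11.29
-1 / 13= -0.08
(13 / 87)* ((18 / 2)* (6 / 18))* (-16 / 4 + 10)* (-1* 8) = -624 / 29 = -21.52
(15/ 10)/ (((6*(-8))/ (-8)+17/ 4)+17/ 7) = 42/ 355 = 0.12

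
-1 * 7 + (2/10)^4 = -4374/625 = -7.00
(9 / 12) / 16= 3 / 64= 0.05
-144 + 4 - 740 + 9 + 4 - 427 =-1294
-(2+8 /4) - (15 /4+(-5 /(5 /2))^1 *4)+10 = 41 /4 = 10.25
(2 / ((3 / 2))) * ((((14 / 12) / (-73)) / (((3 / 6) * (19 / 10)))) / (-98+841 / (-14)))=3920 / 27624879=0.00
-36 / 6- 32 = -38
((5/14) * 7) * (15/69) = 25/46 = 0.54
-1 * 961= -961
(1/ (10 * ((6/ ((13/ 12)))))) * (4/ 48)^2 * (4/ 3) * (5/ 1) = 13/ 15552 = 0.00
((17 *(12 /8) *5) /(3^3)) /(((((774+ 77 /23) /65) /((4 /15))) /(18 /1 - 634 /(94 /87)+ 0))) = -23839270 /398043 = -59.89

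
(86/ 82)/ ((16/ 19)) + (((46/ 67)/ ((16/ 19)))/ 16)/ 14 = 6148685/ 4922624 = 1.25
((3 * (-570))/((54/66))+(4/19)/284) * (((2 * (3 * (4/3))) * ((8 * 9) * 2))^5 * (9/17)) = -51482898122172417441792/22933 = -2244926443211634650.58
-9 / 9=-1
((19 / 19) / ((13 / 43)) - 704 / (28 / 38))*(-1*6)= 519858 / 91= 5712.73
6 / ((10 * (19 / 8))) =0.25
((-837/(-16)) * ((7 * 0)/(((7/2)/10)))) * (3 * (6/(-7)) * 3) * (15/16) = 0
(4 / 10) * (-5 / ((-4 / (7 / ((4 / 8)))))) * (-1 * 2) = -14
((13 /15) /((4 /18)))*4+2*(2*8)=238 /5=47.60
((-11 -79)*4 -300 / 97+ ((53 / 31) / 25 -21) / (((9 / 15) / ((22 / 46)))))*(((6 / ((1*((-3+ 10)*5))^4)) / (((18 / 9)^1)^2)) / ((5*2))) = -196993387 / 5189236281250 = -0.00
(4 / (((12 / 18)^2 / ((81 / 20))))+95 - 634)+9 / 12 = -2509 / 5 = -501.80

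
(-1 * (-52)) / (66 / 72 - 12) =-624 / 133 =-4.69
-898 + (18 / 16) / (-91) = -653753 / 728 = -898.01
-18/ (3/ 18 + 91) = -108/ 547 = -0.20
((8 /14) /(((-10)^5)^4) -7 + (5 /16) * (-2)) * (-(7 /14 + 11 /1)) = 30690624999999999999977 /350000000000000000000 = 87.69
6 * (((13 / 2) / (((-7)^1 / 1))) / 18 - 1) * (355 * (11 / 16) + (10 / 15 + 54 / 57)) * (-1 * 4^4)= 475000840 / 1197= 396826.10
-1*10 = -10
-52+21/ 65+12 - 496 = -34819/ 65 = -535.68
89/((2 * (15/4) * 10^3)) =89/7500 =0.01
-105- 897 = -1002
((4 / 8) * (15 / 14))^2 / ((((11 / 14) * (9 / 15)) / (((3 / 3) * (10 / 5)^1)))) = 375 / 308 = 1.22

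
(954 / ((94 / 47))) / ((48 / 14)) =1113 / 8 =139.12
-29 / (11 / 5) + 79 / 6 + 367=24221 / 66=366.98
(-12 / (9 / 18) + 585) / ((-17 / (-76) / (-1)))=-2508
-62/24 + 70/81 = -557/324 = -1.72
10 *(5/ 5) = 10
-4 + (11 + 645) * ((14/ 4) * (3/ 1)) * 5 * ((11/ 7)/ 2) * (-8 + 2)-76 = -162440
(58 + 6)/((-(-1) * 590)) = 32/295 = 0.11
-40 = -40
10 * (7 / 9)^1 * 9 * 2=140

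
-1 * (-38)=38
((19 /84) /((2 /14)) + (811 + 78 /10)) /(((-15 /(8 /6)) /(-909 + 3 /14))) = 208754743 /3150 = 66271.35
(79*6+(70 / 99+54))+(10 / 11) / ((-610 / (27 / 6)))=580513 / 1098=528.70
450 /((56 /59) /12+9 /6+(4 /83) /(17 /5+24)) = 1811400300 /6363469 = 284.66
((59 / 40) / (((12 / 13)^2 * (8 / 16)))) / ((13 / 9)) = 767 / 320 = 2.40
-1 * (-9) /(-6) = -3 /2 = -1.50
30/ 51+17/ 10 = 389/ 170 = 2.29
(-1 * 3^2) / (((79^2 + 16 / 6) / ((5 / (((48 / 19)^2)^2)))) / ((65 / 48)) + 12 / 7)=-889440825 / 3712295180884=-0.00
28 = 28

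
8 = 8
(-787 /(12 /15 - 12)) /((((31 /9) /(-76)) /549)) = -851184.02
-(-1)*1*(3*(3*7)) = 63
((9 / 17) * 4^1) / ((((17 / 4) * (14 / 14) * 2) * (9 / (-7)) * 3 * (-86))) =28 / 37281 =0.00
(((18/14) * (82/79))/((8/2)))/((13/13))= 369/1106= 0.33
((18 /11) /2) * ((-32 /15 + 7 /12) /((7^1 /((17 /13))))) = -4743 /20020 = -0.24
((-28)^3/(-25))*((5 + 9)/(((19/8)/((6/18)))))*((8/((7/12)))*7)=78675968/475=165633.62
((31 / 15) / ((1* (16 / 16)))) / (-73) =-31 / 1095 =-0.03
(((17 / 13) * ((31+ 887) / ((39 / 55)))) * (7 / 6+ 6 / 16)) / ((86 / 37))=65280765 / 58136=1122.90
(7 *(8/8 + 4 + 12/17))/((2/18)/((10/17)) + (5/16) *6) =244440/12631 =19.35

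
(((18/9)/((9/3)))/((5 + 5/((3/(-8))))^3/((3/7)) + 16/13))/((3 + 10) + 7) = -351/14205790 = -0.00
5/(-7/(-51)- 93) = -255/4736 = -0.05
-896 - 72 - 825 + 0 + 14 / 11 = -19709 / 11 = -1791.73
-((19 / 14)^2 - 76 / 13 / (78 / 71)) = 345781 / 99372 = 3.48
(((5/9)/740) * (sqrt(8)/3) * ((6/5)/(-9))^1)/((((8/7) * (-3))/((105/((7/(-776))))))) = -679 * sqrt(2)/2997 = -0.32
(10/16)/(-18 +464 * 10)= 5/36976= 0.00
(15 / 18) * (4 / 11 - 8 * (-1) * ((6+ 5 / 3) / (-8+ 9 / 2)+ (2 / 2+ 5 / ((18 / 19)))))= 57280 / 2079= 27.55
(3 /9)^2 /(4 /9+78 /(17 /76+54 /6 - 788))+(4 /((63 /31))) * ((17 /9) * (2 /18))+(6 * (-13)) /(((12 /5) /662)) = -6711516619597 /311956596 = -21514.26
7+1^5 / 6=7.17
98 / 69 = 1.42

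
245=245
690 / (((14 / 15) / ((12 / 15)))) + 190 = 781.43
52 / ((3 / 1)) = 52 / 3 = 17.33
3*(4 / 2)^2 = 12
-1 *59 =-59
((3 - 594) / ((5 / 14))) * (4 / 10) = -16548 / 25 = -661.92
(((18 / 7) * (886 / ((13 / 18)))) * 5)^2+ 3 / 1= 2060143527243 / 8281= 248779558.90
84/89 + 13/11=2.13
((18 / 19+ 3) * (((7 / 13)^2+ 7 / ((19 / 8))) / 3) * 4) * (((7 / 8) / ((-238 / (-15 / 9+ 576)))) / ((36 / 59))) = -978448625 / 16594448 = -58.96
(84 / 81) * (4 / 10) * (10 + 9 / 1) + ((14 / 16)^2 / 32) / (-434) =135101519 / 17141760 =7.88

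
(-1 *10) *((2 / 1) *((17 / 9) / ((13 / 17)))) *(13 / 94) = -2890 / 423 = -6.83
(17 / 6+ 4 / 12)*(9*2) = 57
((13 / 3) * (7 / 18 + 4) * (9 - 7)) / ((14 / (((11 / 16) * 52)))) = 146861 / 1512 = 97.13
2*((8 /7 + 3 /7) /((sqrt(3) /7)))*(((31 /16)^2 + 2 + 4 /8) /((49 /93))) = 545941*sqrt(3) /6272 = 150.76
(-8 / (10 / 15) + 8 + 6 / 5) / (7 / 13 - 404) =182 / 26225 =0.01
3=3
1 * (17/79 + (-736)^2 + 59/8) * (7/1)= 2396496683/632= 3791925.13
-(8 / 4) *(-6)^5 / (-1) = -15552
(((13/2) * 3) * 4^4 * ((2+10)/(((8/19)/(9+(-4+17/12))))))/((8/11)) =1255254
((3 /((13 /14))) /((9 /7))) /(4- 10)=-49 /117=-0.42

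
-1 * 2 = -2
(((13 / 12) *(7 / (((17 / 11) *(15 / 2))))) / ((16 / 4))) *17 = 1001 / 360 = 2.78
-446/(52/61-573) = 0.78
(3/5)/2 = 3/10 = 0.30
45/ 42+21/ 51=1.48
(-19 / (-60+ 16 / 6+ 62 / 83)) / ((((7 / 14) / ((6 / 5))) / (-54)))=-1532844 / 35225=-43.52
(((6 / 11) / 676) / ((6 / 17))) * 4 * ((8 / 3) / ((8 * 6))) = 17 / 33462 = 0.00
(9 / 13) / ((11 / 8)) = 72 / 143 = 0.50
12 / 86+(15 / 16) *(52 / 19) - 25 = -72859 / 3268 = -22.29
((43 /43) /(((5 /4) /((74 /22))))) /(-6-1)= -148 /385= -0.38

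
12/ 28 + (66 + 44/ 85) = 39833/ 595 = 66.95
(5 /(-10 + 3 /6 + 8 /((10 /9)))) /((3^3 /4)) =-200 /621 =-0.32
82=82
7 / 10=0.70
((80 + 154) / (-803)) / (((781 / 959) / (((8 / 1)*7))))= -12566736 / 627143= -20.04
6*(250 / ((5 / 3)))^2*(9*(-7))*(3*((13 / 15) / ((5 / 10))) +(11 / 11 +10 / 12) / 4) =-48124125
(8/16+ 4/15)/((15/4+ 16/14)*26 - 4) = 0.01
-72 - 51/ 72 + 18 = -1313/ 24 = -54.71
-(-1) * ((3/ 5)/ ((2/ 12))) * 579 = 10422/ 5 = 2084.40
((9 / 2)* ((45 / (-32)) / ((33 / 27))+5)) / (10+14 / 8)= 12195 / 8272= 1.47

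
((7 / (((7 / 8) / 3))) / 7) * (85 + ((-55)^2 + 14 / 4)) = 74724 / 7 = 10674.86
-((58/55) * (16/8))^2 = -4.45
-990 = -990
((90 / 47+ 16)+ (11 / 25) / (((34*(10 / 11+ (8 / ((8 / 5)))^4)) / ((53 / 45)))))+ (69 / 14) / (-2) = 2677364702879 / 173285122500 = 15.45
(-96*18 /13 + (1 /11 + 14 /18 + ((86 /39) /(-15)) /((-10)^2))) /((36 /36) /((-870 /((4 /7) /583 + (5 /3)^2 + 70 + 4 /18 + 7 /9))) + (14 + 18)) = -1371416581521 /331443300500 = -4.14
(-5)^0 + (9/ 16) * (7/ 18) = 39/ 32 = 1.22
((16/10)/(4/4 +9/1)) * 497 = 1988/25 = 79.52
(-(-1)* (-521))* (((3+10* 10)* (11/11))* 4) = -214652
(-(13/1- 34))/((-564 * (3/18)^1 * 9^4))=-0.00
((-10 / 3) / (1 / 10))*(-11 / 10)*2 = 220 / 3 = 73.33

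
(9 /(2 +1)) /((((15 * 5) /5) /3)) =0.60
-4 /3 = -1.33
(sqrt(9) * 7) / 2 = 21 / 2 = 10.50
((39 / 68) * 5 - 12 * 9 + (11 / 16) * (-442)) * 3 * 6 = -500625 / 68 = -7362.13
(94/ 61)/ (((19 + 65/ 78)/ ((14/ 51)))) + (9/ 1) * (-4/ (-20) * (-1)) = -156781/ 88145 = -1.78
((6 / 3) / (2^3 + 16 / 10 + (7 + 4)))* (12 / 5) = 24 / 103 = 0.23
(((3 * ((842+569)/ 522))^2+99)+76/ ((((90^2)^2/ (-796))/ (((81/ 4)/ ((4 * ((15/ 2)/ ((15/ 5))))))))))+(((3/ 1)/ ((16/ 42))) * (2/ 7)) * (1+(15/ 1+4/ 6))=344449038929/ 1703025000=202.26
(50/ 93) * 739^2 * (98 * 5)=13379964500/ 93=143870586.02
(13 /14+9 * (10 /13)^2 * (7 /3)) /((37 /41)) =1295477 /87542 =14.80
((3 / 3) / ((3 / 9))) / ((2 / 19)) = 57 / 2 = 28.50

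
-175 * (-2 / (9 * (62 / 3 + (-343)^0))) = 70 / 39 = 1.79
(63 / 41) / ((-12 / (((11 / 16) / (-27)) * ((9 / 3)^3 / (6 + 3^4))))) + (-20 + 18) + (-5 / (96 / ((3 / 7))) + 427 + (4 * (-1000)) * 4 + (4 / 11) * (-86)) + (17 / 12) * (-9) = -91518101677 / 5859392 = -15619.04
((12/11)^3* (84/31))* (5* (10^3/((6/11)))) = 120960000/3751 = 32247.40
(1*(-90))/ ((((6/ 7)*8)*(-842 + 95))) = 35/ 1992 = 0.02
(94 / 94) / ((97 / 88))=0.91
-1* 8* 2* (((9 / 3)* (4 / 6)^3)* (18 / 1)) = -256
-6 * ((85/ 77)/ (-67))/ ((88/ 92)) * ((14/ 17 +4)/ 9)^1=9430/ 170247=0.06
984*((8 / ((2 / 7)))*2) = 55104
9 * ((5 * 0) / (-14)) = 0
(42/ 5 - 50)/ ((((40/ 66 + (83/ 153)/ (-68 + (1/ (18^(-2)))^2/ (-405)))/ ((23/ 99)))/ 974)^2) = -80742345689718289408/ 13847059320125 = -5831010.31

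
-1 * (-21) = 21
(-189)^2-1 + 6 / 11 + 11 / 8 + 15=3144849 / 88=35736.92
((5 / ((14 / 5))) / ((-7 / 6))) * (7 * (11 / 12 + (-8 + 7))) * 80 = 71.43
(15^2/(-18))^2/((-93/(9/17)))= -1875/2108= -0.89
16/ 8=2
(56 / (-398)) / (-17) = 28 / 3383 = 0.01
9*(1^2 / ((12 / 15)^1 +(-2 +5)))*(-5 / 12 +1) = 105 / 76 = 1.38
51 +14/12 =313/6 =52.17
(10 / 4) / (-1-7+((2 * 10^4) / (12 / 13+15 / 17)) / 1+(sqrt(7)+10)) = 4409746005 / 19543453842397-796005 * sqrt(7) / 39086907684794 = 0.00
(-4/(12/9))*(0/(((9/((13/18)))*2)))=0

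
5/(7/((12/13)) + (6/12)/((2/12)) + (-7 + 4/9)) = 36/29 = 1.24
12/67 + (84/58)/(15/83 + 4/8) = 506448/219559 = 2.31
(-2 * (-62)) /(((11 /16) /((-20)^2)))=793600 /11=72145.45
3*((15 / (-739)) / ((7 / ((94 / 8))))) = -2115 / 20692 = -0.10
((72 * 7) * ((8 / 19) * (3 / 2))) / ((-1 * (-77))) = 864 / 209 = 4.13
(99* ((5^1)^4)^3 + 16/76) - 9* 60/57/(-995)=91386474610207/3781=24169921875.22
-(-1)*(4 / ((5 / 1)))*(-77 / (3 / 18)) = -1848 / 5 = -369.60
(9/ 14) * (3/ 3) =9/ 14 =0.64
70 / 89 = 0.79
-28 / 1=-28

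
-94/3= -31.33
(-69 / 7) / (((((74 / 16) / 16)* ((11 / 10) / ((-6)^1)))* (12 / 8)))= 353280 / 2849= 124.00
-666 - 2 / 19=-12656 / 19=-666.11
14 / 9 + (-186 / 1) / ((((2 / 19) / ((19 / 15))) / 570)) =-11481952 / 9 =-1275772.44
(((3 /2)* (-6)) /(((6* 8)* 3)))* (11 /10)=-11 /160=-0.07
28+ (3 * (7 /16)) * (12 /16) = 1855 /64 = 28.98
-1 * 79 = -79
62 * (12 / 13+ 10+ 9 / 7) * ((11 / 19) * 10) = 7577020 / 1729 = 4382.31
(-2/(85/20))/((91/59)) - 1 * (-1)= 1075/1547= 0.69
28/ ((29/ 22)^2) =13552/ 841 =16.11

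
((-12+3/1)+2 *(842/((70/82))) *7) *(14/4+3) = 896987/10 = 89698.70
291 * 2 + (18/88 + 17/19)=487471/836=583.10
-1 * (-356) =356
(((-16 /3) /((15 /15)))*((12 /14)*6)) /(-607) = 192 /4249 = 0.05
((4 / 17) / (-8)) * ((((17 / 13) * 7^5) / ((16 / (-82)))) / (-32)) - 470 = -3817407 / 6656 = -573.53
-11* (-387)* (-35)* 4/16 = -148995/4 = -37248.75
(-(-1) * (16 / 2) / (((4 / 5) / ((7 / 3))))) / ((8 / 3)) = 35 / 4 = 8.75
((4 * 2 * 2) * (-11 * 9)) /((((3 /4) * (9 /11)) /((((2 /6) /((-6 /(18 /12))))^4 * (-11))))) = 1331 /972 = 1.37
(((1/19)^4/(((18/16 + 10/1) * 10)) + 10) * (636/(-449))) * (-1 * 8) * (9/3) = 8852027921856/26038787405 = 339.96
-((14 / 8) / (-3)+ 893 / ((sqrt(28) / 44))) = 7 / 12 - 19646 * sqrt(7) / 7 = -7424.91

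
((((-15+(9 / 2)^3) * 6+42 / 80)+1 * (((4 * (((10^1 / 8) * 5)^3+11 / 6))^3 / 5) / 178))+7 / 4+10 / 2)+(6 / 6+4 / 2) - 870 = 21058988542823 / 19685376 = 1069778.32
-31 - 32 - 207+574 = 304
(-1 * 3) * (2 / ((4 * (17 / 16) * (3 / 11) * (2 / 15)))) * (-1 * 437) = 288420 / 17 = 16965.88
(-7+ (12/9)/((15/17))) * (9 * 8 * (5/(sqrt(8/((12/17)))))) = -988 * sqrt(102)/17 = -586.96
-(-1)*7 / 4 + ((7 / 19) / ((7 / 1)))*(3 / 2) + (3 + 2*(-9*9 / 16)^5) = -66200800195 / 9961472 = -6645.68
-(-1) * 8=8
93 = 93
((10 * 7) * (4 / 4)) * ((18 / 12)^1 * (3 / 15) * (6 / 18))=7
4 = 4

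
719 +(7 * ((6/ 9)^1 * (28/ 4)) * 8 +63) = 3130/ 3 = 1043.33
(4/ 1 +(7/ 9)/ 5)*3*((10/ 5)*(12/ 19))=1496/ 95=15.75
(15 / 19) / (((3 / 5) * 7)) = 25 / 133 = 0.19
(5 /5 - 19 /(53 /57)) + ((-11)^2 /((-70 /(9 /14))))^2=-926358187 /50901200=-18.20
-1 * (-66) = 66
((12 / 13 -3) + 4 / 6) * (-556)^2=-17002480 / 39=-435961.03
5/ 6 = 0.83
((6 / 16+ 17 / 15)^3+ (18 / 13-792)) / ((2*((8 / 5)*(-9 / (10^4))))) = 442082434175 / 1617408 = 273327.72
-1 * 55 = -55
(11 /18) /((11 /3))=1 /6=0.17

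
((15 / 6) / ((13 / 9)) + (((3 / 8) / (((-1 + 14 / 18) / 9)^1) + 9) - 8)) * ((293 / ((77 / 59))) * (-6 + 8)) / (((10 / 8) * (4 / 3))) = -134371851 / 40040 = -3355.94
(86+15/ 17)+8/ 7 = 10475/ 119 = 88.03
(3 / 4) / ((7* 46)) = 3 / 1288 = 0.00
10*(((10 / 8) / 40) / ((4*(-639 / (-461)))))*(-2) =-2305 / 20448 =-0.11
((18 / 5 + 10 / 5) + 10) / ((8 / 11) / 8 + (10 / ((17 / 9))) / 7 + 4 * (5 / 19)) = 1939938 / 236255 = 8.21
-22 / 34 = -0.65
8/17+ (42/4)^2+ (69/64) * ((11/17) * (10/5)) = 60991/544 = 112.12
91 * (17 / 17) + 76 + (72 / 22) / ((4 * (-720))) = 146959 / 880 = 167.00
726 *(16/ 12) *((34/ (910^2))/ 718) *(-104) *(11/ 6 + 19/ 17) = -41624/ 2450175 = -0.02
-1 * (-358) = 358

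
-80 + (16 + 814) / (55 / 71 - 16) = -145410 / 1081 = -134.51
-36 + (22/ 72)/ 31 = -40165/ 1116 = -35.99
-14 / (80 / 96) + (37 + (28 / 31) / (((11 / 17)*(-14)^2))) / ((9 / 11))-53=-24.57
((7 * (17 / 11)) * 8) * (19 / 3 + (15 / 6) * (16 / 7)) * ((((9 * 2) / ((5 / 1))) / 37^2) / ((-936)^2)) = 391 / 124934940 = 0.00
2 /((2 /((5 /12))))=5 /12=0.42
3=3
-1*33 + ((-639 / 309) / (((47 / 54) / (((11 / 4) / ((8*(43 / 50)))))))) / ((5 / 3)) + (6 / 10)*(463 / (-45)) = -4963831777 / 124897800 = -39.74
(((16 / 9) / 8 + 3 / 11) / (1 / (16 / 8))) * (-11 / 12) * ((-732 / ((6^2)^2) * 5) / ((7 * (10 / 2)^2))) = 427 / 29160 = 0.01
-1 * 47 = -47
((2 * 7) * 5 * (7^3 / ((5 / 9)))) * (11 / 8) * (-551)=-32743037.25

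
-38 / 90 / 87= -19 / 3915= -0.00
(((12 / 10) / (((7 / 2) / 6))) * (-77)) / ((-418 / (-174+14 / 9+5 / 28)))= -43411 / 665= -65.28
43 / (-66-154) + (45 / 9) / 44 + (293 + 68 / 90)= 290737 / 990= 293.67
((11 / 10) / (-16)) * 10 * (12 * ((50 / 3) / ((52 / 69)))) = -18975 / 104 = -182.45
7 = 7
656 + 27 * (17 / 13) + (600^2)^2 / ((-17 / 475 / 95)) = -344011764705191.05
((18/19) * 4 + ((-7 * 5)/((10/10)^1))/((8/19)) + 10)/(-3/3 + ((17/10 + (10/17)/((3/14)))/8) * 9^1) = -1791630/103379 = -17.33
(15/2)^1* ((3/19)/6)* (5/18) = 25/456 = 0.05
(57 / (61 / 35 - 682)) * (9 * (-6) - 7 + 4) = 113715 / 23809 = 4.78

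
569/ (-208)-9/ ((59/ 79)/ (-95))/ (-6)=-2375131/ 12272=-193.54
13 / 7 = 1.86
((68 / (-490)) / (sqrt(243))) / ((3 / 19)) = -646 * sqrt(3) / 19845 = -0.06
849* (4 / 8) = 424.50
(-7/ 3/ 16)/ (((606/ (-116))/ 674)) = 68411/ 3636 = 18.81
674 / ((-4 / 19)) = -6403 / 2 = -3201.50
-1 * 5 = -5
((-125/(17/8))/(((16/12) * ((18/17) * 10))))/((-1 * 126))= 25/756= 0.03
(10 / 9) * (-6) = -20 / 3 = -6.67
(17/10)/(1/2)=3.40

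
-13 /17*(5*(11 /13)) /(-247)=55 /4199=0.01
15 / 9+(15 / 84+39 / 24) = 3.47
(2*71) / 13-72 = -794 / 13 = -61.08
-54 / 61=-0.89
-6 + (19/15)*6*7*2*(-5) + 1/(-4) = -2153/4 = -538.25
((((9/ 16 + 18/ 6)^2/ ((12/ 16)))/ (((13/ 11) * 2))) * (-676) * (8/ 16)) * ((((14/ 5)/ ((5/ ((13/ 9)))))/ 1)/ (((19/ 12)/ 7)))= -1730729/ 200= -8653.64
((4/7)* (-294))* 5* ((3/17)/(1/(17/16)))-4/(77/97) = -25031/154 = -162.54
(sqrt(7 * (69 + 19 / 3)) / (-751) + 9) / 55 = 9 / 55 - sqrt(4746) / 123915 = 0.16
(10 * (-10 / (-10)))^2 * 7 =700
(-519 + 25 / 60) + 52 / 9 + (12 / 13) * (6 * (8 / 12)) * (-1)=-241721 / 468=-516.50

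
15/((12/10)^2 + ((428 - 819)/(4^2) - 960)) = -0.02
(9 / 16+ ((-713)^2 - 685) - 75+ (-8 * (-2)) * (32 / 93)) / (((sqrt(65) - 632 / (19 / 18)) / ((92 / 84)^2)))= -599754894079409 / 589629824427 - 144244847943149 * sqrt(65) / 84906694717488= -1030.87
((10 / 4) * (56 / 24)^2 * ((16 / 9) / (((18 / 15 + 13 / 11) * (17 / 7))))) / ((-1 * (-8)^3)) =94325 / 11544768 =0.01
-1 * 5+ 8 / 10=-21 / 5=-4.20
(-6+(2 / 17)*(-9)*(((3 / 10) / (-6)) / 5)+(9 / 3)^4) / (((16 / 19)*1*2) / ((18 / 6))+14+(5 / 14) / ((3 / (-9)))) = 25439841 / 4575125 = 5.56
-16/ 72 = -2/ 9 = -0.22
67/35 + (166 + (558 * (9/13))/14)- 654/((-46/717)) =10389.38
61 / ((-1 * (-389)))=61 / 389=0.16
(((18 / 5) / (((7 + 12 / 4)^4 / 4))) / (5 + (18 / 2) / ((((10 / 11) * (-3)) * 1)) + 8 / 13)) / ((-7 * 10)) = -117 / 13168750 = -0.00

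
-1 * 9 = -9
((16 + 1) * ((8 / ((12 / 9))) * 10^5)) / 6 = 1700000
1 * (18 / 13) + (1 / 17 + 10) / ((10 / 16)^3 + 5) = 3.30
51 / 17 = 3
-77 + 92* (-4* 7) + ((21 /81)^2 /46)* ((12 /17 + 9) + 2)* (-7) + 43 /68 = -3024249401 /1140156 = -2652.49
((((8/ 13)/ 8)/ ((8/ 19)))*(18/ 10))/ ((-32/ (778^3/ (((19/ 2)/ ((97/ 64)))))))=-51388157637/ 66560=-772057.66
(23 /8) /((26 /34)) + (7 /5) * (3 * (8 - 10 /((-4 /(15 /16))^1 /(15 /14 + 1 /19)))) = 3827479 /79040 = 48.42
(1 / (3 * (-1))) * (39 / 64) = -13 / 64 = -0.20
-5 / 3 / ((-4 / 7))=35 / 12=2.92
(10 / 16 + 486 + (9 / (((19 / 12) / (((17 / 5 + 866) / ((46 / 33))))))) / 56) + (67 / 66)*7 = 13970537 / 25080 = 557.04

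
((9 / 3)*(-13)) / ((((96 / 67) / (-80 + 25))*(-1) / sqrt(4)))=-2994.06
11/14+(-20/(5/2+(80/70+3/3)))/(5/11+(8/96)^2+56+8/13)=11686741/16454578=0.71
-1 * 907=-907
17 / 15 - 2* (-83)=2507 / 15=167.13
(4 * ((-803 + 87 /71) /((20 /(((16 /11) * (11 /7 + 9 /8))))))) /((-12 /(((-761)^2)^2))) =1441438929932478233 /82005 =17577451739924.13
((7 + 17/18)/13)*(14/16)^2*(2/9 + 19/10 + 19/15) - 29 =-568465/20736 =-27.41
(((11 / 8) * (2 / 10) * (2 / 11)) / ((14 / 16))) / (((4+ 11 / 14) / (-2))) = -8 / 335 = -0.02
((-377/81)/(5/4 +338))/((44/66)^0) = -1508/109917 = -0.01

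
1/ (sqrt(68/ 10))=sqrt(170)/ 34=0.38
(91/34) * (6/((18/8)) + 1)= 1001/102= 9.81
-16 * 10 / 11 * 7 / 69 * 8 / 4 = -2240 / 759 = -2.95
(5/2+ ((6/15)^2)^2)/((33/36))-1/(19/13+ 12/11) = 107831/45625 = 2.36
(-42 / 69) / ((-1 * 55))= 14 / 1265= 0.01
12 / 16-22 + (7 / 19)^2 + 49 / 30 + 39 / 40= -801677 / 43320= -18.51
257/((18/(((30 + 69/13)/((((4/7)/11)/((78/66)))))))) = 91749/8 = 11468.62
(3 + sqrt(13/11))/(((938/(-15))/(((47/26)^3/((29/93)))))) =-434499255/478102352 - 144833085 *sqrt(143)/5259125872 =-1.24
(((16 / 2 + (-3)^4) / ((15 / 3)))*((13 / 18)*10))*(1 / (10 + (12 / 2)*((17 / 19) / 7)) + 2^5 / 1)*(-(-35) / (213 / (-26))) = -8064457765 / 457524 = -17626.31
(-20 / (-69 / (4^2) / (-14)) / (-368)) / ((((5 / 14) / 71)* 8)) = 6958 / 1587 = 4.38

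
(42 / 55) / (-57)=-14 / 1045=-0.01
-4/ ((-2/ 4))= 8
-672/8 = -84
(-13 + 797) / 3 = 784 / 3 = 261.33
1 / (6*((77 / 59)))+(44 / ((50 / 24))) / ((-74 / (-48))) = 5909039 / 427350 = 13.83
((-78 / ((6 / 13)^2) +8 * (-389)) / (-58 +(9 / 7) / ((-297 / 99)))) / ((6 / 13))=1899079 / 14724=128.98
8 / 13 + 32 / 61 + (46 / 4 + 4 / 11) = 226861 / 17446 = 13.00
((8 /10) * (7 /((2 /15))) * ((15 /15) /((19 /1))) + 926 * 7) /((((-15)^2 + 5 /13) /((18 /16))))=180180 /5567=32.37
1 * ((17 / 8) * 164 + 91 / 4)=1485 / 4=371.25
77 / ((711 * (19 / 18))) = 154 / 1501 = 0.10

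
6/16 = 0.38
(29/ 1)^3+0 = 24389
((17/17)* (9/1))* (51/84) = 153/28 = 5.46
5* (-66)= -330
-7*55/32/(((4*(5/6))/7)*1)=-1617/64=-25.27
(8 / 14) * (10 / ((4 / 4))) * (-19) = -760 / 7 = -108.57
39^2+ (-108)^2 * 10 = 118161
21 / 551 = 0.04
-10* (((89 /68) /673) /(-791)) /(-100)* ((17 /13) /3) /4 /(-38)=0.00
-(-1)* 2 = 2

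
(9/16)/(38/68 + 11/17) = 153/328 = 0.47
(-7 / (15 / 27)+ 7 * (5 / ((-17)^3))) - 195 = -5099869 / 24565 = -207.61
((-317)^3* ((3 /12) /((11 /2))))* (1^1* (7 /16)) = -222985091 /352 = -633480.37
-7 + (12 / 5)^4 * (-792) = -16427287 / 625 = -26283.66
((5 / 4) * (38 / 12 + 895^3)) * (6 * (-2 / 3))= -3584586890.83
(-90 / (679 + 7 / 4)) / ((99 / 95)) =-3800 / 29953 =-0.13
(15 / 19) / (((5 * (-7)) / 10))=-30 / 133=-0.23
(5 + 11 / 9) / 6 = 28 / 27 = 1.04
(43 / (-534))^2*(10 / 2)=9245 / 285156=0.03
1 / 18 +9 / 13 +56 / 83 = 27629 / 19422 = 1.42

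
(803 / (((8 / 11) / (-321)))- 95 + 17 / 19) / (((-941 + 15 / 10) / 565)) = 30446025615 / 142804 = 213201.49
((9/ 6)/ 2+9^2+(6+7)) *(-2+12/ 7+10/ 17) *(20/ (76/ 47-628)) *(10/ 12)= -0.76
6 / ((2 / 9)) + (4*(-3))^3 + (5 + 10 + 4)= -1682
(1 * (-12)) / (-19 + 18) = 12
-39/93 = -13/31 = -0.42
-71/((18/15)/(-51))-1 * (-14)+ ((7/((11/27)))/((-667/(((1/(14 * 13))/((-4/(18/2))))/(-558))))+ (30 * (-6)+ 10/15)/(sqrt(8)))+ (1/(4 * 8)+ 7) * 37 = 311449773009/94617952-269 * sqrt(2)/6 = 3228.25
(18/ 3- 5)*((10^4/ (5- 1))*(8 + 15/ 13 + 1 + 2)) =395000/ 13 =30384.62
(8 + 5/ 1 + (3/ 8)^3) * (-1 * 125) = -1631.59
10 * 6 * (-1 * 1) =-60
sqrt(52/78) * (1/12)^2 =sqrt(6)/432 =0.01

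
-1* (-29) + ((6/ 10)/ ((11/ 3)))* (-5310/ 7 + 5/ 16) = -117137/ 1232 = -95.08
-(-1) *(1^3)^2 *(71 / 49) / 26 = 71 / 1274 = 0.06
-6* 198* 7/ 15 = -2772/ 5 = -554.40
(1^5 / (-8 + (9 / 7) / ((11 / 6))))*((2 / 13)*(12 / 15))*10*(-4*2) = 4928 / 3653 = 1.35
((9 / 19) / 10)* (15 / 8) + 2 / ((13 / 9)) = 5823 / 3952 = 1.47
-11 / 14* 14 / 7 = -11 / 7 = -1.57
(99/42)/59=0.04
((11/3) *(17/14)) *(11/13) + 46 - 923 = -476785/546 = -873.23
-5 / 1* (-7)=35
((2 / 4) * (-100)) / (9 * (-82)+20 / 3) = 75 / 1097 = 0.07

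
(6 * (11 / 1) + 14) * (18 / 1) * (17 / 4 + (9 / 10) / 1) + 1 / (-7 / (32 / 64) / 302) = 51761 / 7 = 7394.43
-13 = -13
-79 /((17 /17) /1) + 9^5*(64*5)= 18895601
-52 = -52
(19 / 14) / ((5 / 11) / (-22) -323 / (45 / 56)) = -103455 / 30642647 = -0.00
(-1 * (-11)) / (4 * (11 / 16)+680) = 44 / 2731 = 0.02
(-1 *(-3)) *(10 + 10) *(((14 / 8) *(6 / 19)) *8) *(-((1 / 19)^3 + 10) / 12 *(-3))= 86424660 / 130321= 663.17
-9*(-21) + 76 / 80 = 3799 / 20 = 189.95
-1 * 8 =-8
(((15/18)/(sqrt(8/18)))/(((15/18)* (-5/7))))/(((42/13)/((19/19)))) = -13/20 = -0.65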